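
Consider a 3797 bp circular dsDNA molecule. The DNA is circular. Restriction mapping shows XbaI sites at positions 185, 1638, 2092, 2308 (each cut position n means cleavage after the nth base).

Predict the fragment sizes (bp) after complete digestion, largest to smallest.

Circular molecule, 4 cuts → 4 fragments:
  1638 − 185 = 1453 bp
  2092 − 1638 = 454 bp
  2308 − 2092 = 216 bp
  wrap: 3797 − 2308 + 185 = 1674 bp
Sorted largest to smallest: 1674, 1453, 454, 216 bp.

1674, 1453, 454, 216 bp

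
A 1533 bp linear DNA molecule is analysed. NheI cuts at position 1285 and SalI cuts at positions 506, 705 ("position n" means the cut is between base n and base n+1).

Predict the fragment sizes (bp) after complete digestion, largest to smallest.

580, 506, 248, 199 bp

Combined cut positions (sorted): 506, 705, 1285.
Linear molecule, 3 cuts → 4 fragments:
  506 − 0 = 506 bp
  705 − 506 = 199 bp
  1285 − 705 = 580 bp
  1533 − 1285 = 248 bp
Sorted largest to smallest: 580, 506, 248, 199 bp.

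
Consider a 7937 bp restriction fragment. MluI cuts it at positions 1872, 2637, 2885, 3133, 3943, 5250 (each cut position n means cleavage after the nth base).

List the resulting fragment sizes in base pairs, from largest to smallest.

2687, 1872, 1307, 810, 765, 248, 248 bp

Linear molecule, 6 cuts → 7 fragments:
  1872 − 0 = 1872 bp
  2637 − 1872 = 765 bp
  2885 − 2637 = 248 bp
  3133 − 2885 = 248 bp
  3943 − 3133 = 810 bp
  5250 − 3943 = 1307 bp
  7937 − 5250 = 2687 bp
Sorted largest to smallest: 2687, 1872, 1307, 810, 765, 248, 248 bp.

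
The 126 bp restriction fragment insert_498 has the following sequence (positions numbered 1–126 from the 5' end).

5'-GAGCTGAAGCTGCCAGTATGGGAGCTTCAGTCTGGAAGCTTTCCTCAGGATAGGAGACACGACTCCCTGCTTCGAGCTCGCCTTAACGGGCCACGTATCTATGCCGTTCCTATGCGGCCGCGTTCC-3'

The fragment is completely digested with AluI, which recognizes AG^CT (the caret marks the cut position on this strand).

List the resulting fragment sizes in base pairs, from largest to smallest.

50, 38, 15, 14, 6, 3 bp

AluI sites (AGCT) start at positions 2, 8, 23, 37, 75.
AluI cuts after base 2 of each site, so after positions 3, 9, 24, 38, 76.
Linear molecule, 5 cuts → 6 fragments:
  1–3 → 3 bp
  4–9 → 6 bp
  10–24 → 15 bp
  25–38 → 14 bp
  39–76 → 38 bp
  77–126 → 50 bp
Sorted largest to smallest: 50, 38, 15, 14, 6, 3 bp.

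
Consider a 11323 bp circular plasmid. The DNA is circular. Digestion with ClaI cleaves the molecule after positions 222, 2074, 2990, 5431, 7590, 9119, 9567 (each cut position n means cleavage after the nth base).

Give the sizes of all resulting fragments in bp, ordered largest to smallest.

Circular molecule, 7 cuts → 7 fragments:
  2074 − 222 = 1852 bp
  2990 − 2074 = 916 bp
  5431 − 2990 = 2441 bp
  7590 − 5431 = 2159 bp
  9119 − 7590 = 1529 bp
  9567 − 9119 = 448 bp
  wrap: 11323 − 9567 + 222 = 1978 bp
Sorted largest to smallest: 2441, 2159, 1978, 1852, 1529, 916, 448 bp.

2441, 2159, 1978, 1852, 1529, 916, 448 bp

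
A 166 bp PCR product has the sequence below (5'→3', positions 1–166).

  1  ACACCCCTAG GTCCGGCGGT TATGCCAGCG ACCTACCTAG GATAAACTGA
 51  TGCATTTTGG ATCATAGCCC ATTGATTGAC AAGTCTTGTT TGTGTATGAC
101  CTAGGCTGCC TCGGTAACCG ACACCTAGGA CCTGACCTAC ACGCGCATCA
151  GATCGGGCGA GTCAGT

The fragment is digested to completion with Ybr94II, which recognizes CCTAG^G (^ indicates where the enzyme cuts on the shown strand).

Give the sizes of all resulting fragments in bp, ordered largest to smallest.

Ybr94II sites (CCTAGG) start at positions 6, 36, 100, 124.
Ybr94II cuts after base 5 of each site (before the last base), so after positions 10, 40, 104, 128.
Linear molecule, 4 cuts → 5 fragments:
  1–10 → 10 bp
  11–40 → 30 bp
  41–104 → 64 bp
  105–128 → 24 bp
  129–166 → 38 bp
Sorted largest to smallest: 64, 38, 30, 24, 10 bp.

64, 38, 30, 24, 10 bp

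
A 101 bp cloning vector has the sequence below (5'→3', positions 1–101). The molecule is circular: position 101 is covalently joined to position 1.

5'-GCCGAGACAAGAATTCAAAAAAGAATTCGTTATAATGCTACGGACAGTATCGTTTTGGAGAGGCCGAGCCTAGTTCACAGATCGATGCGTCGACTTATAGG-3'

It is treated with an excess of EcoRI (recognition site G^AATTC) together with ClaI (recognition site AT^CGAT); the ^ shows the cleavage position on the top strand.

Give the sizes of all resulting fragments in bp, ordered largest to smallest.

59, 30, 12 bp

EcoRI sites (GAATTC) start at positions 11, 23.
EcoRI cuts after the first base of each site, so after positions 11, 23.
The ClaI site (ATCGAT) starts at position 81.
ClaI cuts after base 2 of each site, so after position 82.
Combined cut positions: 11, 23, 82.
Circular molecule, 3 cuts → 3 fragments:
  12–23 → 12 bp
  24–82 → 59 bp
  83–101 then 1–11 → 19 + 11 = 30 bp
Sorted largest to smallest: 59, 30, 12 bp.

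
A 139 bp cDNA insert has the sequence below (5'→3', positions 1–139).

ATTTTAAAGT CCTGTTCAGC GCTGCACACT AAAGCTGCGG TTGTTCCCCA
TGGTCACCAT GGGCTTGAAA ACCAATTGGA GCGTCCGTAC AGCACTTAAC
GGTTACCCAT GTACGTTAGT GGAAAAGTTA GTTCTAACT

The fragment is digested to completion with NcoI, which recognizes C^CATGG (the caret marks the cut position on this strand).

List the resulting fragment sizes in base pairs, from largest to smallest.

82, 48, 9 bp

NcoI sites (CCATGG) start at positions 48, 57.
NcoI cuts after the first base of each site, so after positions 48, 57.
Linear molecule, 2 cuts → 3 fragments:
  1–48 → 48 bp
  49–57 → 9 bp
  58–139 → 82 bp
Sorted largest to smallest: 82, 48, 9 bp.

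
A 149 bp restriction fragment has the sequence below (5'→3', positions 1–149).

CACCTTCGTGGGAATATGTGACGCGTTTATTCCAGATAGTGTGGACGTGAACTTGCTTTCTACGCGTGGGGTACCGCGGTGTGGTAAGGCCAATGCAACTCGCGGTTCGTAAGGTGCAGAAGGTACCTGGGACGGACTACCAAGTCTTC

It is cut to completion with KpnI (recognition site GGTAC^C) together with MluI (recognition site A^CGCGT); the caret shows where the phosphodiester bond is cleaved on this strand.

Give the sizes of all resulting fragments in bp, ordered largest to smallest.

52, 41, 23, 21, 12 bp

KpnI sites (GGTACC) start at positions 70, 122.
KpnI cuts after base 5 of each site (before the last base), so after positions 74, 126.
MluI sites (ACGCGT) start at positions 21, 62.
MluI cuts after the first base of each site, so after positions 21, 62.
Combined cut positions: 21, 62, 74, 126.
Linear molecule, 4 cuts → 5 fragments:
  1–21 → 21 bp
  22–62 → 41 bp
  63–74 → 12 bp
  75–126 → 52 bp
  127–149 → 23 bp
Sorted largest to smallest: 52, 41, 23, 21, 12 bp.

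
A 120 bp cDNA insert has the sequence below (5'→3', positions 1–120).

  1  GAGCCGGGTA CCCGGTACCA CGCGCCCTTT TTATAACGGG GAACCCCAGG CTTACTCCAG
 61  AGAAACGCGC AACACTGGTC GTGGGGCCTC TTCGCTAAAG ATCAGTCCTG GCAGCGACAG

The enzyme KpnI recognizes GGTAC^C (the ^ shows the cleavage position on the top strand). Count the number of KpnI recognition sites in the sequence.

GGTACC occurs starting at positions 7, 14.
KpnI cuts at 2 sites.

2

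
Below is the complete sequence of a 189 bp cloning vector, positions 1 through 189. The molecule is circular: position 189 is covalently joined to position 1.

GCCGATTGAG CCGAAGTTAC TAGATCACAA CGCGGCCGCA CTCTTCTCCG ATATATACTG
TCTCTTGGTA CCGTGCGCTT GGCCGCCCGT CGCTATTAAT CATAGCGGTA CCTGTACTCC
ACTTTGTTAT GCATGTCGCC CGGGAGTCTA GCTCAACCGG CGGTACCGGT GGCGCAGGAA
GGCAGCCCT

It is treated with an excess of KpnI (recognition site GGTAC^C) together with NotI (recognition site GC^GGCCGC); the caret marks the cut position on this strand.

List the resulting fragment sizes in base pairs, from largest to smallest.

KpnI sites (GGTACC) start at positions 67, 107, 162.
KpnI cuts after base 5 of each site (before the last base), so after positions 71, 111, 166.
The NotI site (GCGGCCGC) starts at position 32.
NotI cuts after base 2 of each site, so after position 33.
Combined cut positions: 33, 71, 111, 166.
Circular molecule, 4 cuts → 4 fragments:
  34–71 → 38 bp
  72–111 → 40 bp
  112–166 → 55 bp
  167–189 then 1–33 → 23 + 33 = 56 bp
Sorted largest to smallest: 56, 55, 40, 38 bp.

56, 55, 40, 38 bp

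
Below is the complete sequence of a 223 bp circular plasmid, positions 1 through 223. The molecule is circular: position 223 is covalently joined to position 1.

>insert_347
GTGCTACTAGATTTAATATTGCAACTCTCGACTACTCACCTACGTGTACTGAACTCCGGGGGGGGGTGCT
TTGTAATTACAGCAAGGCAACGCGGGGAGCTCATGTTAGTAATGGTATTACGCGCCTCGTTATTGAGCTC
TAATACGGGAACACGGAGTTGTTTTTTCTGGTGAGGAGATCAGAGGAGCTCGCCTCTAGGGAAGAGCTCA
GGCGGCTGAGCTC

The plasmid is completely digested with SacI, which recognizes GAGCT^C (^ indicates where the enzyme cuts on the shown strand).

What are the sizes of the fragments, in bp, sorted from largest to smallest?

102, 51, 38, 18, 14 bp

SacI sites (GAGCTC) start at positions 97, 135, 186, 204, 218.
SacI cuts after base 5 of each site (before the last base), so after positions 101, 139, 190, 208, 222.
Circular molecule, 5 cuts → 5 fragments:
  102–139 → 38 bp
  140–190 → 51 bp
  191–208 → 18 bp
  209–222 → 14 bp
  223–223 then 1–101 → 1 + 101 = 102 bp
Sorted largest to smallest: 102, 51, 38, 18, 14 bp.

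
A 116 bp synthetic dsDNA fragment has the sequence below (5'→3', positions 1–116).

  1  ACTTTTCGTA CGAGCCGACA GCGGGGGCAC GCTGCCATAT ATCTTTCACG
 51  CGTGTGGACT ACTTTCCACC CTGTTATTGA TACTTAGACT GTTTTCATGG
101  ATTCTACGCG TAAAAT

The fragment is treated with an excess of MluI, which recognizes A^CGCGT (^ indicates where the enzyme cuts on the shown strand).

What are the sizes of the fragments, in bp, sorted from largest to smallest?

MluI sites (ACGCGT) start at positions 48, 106.
MluI cuts after the first base of each site, so after positions 48, 106.
Linear molecule, 2 cuts → 3 fragments:
  1–48 → 48 bp
  49–106 → 58 bp
  107–116 → 10 bp
Sorted largest to smallest: 58, 48, 10 bp.

58, 48, 10 bp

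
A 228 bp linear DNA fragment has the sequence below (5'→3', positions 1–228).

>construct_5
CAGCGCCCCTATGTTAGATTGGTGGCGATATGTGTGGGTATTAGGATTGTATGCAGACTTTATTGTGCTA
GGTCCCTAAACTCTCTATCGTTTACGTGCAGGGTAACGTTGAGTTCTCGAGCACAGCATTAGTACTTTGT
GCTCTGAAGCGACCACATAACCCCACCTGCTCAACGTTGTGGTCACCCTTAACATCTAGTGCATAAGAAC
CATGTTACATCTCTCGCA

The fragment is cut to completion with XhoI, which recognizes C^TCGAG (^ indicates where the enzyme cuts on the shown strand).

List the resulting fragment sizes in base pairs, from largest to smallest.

The XhoI site (CTCGAG) starts at position 116.
XhoI cuts after the first base of each site, so after position 116.
Linear molecule, 1 cut → 2 fragments:
  1–116 → 116 bp
  117–228 → 112 bp
Sorted largest to smallest: 116, 112 bp.

116, 112 bp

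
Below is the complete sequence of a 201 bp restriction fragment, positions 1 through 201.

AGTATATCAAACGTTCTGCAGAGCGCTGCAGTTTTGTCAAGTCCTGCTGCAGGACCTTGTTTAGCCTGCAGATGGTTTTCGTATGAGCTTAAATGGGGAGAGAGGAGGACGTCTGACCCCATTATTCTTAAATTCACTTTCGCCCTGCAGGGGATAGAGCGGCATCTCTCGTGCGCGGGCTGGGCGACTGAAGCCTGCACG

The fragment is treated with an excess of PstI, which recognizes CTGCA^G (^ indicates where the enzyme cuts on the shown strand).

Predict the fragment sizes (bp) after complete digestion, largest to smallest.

PstI sites (CTGCAG) start at positions 16, 26, 47, 66, 145.
PstI cuts after base 5 of each site (before the last base), so after positions 20, 30, 51, 70, 149.
Linear molecule, 5 cuts → 6 fragments:
  1–20 → 20 bp
  21–30 → 10 bp
  31–51 → 21 bp
  52–70 → 19 bp
  71–149 → 79 bp
  150–201 → 52 bp
Sorted largest to smallest: 79, 52, 21, 20, 19, 10 bp.

79, 52, 21, 20, 19, 10 bp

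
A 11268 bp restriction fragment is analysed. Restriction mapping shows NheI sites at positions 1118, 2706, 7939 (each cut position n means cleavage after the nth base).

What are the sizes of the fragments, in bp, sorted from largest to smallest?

5233, 3329, 1588, 1118 bp

Linear molecule, 3 cuts → 4 fragments:
  1118 − 0 = 1118 bp
  2706 − 1118 = 1588 bp
  7939 − 2706 = 5233 bp
  11268 − 7939 = 3329 bp
Sorted largest to smallest: 5233, 3329, 1588, 1118 bp.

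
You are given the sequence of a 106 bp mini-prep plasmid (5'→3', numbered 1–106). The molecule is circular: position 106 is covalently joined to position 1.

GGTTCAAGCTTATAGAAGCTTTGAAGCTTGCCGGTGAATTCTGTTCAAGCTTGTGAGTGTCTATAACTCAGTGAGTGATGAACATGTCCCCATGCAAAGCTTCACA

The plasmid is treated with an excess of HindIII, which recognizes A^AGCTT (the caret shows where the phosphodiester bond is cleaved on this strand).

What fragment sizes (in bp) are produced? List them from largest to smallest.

50, 23, 15, 10, 8 bp

HindIII sites (AAGCTT) start at positions 6, 16, 24, 47, 97.
HindIII cuts after the first base of each site, so after positions 6, 16, 24, 47, 97.
Circular molecule, 5 cuts → 5 fragments:
  7–16 → 10 bp
  17–24 → 8 bp
  25–47 → 23 bp
  48–97 → 50 bp
  98–106 then 1–6 → 9 + 6 = 15 bp
Sorted largest to smallest: 50, 23, 15, 10, 8 bp.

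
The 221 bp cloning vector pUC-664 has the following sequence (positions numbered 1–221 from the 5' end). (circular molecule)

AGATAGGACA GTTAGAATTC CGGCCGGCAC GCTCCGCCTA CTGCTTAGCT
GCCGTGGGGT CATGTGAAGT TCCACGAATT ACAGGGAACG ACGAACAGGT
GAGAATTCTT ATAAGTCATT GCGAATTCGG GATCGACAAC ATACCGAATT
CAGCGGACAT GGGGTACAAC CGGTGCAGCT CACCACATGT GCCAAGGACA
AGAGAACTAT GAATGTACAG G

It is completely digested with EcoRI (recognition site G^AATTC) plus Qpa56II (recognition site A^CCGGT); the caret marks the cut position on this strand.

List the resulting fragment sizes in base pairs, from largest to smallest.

EcoRI sites (GAATTC) start at positions 15, 103, 123, 146.
EcoRI cuts after the first base of each site, so after positions 15, 103, 123, 146.
The Qpa56II site (ACCGGT) starts at position 169.
Qpa56II cuts after the first base of each site, so after position 169.
Combined cut positions: 15, 103, 123, 146, 169.
Circular molecule, 5 cuts → 5 fragments:
  16–103 → 88 bp
  104–123 → 20 bp
  124–146 → 23 bp
  147–169 → 23 bp
  170–221 then 1–15 → 52 + 15 = 67 bp
Sorted largest to smallest: 88, 67, 23, 23, 20 bp.

88, 67, 23, 23, 20 bp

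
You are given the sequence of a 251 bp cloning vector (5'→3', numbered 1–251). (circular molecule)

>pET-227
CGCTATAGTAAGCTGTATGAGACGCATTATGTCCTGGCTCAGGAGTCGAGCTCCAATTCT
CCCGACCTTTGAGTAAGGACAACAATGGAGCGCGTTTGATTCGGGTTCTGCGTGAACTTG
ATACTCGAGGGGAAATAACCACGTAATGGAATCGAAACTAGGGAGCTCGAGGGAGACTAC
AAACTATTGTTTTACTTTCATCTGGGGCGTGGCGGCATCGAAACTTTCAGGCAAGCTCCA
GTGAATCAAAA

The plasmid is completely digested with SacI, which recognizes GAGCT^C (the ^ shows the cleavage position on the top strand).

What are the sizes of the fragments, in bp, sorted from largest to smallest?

136, 115 bp

SacI sites (GAGCTC) start at positions 48, 163.
SacI cuts after base 5 of each site (before the last base), so after positions 52, 167.
Circular molecule, 2 cuts → 2 fragments:
  53–167 → 115 bp
  168–251 then 1–52 → 84 + 52 = 136 bp
Sorted largest to smallest: 136, 115 bp.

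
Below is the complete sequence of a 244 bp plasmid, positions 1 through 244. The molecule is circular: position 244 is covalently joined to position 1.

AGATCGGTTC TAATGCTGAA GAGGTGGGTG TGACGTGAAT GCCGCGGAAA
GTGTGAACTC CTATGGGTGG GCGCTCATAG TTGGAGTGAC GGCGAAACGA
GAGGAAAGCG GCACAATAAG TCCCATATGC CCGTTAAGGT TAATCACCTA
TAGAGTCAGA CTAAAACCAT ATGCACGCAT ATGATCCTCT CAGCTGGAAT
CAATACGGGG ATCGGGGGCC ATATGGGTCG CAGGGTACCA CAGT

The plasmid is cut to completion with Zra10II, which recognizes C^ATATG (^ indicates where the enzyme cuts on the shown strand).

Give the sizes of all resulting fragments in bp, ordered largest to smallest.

148, 44, 42, 10 bp

Zra10II sites (CATATG) start at positions 124, 168, 178, 220.
Zra10II cuts after the first base of each site, so after positions 124, 168, 178, 220.
Circular molecule, 4 cuts → 4 fragments:
  125–168 → 44 bp
  169–178 → 10 bp
  179–220 → 42 bp
  221–244 then 1–124 → 24 + 124 = 148 bp
Sorted largest to smallest: 148, 44, 42, 10 bp.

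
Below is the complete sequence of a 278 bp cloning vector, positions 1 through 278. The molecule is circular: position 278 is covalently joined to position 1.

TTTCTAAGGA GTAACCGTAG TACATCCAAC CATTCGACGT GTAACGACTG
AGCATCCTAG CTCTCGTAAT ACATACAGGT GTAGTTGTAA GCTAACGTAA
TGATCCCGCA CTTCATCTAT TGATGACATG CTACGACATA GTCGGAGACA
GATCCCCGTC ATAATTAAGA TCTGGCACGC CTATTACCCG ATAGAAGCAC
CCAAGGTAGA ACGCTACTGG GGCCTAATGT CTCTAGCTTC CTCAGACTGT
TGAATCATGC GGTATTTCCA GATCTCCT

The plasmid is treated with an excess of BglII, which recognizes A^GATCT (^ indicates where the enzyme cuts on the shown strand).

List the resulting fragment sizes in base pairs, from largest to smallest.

BglII sites (AGATCT) start at positions 168, 270.
BglII cuts after the first base of each site, so after positions 168, 270.
Circular molecule, 2 cuts → 2 fragments:
  169–270 → 102 bp
  271–278 then 1–168 → 8 + 168 = 176 bp
Sorted largest to smallest: 176, 102 bp.

176, 102 bp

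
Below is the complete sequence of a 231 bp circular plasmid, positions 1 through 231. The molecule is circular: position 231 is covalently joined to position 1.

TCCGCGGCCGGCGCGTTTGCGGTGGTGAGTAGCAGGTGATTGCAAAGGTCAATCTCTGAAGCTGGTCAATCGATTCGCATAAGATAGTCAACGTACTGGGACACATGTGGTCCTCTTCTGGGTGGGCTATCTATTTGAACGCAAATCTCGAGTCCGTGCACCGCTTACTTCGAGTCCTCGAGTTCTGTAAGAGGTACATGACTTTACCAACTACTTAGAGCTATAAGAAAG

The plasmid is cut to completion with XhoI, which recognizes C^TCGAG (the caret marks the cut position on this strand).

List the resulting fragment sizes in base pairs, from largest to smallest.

201, 30 bp

XhoI sites (CTCGAG) start at positions 147, 177.
XhoI cuts after the first base of each site, so after positions 147, 177.
Circular molecule, 2 cuts → 2 fragments:
  148–177 → 30 bp
  178–231 then 1–147 → 54 + 147 = 201 bp
Sorted largest to smallest: 201, 30 bp.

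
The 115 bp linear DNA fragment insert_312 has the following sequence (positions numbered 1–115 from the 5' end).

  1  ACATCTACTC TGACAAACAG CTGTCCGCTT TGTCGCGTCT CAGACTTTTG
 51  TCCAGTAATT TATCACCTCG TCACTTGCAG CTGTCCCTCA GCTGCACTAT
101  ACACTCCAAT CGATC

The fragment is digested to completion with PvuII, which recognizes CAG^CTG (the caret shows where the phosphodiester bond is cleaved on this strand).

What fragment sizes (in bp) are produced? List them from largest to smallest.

PvuII sites (CAGCTG) start at positions 18, 78, 89.
PvuII cuts after base 3 of each site, so after positions 20, 80, 91.
Linear molecule, 3 cuts → 4 fragments:
  1–20 → 20 bp
  21–80 → 60 bp
  81–91 → 11 bp
  92–115 → 24 bp
Sorted largest to smallest: 60, 24, 20, 11 bp.

60, 24, 20, 11 bp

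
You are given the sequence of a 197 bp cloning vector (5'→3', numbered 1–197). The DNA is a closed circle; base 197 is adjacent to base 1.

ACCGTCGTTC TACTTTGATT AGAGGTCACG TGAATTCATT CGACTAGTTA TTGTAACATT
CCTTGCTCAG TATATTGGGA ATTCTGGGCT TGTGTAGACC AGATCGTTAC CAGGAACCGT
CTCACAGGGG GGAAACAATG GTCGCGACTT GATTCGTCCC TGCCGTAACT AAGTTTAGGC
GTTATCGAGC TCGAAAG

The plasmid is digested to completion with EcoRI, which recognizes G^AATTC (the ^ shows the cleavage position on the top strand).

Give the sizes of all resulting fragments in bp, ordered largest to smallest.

150, 47 bp

EcoRI sites (GAATTC) start at positions 32, 79.
EcoRI cuts after the first base of each site, so after positions 32, 79.
Circular molecule, 2 cuts → 2 fragments:
  33–79 → 47 bp
  80–197 then 1–32 → 118 + 32 = 150 bp
Sorted largest to smallest: 150, 47 bp.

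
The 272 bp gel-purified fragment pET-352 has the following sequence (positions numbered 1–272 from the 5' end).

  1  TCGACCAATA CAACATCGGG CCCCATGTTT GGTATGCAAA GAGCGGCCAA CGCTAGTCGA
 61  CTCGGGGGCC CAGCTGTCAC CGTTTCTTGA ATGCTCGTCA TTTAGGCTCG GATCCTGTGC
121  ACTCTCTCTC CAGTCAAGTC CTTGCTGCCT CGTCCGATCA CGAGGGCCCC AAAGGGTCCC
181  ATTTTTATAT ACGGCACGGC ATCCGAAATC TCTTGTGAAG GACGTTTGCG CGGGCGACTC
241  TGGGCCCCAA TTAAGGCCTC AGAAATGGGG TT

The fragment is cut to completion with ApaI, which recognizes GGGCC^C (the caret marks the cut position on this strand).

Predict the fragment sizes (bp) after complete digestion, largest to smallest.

ApaI sites (GGGCCC) start at positions 18, 66, 164, 242.
ApaI cuts after base 5 of each site (before the last base), so after positions 22, 70, 168, 246.
Linear molecule, 4 cuts → 5 fragments:
  1–22 → 22 bp
  23–70 → 48 bp
  71–168 → 98 bp
  169–246 → 78 bp
  247–272 → 26 bp
Sorted largest to smallest: 98, 78, 48, 26, 22 bp.

98, 78, 48, 26, 22 bp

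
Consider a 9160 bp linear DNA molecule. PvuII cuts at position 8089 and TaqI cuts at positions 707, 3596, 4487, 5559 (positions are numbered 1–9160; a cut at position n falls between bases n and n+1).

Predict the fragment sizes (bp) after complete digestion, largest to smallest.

Combined cut positions (sorted): 707, 3596, 4487, 5559, 8089.
Linear molecule, 5 cuts → 6 fragments:
  707 − 0 = 707 bp
  3596 − 707 = 2889 bp
  4487 − 3596 = 891 bp
  5559 − 4487 = 1072 bp
  8089 − 5559 = 2530 bp
  9160 − 8089 = 1071 bp
Sorted largest to smallest: 2889, 2530, 1072, 1071, 891, 707 bp.

2889, 2530, 1072, 1071, 891, 707 bp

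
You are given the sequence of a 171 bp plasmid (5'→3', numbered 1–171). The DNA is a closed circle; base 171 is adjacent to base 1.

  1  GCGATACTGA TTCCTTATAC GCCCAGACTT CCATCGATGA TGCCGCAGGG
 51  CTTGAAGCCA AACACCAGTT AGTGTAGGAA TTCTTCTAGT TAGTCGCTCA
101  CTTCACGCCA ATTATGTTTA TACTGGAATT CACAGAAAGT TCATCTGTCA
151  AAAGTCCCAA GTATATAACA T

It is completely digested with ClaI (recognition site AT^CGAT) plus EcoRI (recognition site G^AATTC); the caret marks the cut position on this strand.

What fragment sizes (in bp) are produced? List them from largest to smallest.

The ClaI site (ATCGAT) starts at position 33.
ClaI cuts after base 2 of each site, so after position 34.
EcoRI sites (GAATTC) start at positions 78, 126.
EcoRI cuts after the first base of each site, so after positions 78, 126.
Combined cut positions: 34, 78, 126.
Circular molecule, 3 cuts → 3 fragments:
  35–78 → 44 bp
  79–126 → 48 bp
  127–171 then 1–34 → 45 + 34 = 79 bp
Sorted largest to smallest: 79, 48, 44 bp.

79, 48, 44 bp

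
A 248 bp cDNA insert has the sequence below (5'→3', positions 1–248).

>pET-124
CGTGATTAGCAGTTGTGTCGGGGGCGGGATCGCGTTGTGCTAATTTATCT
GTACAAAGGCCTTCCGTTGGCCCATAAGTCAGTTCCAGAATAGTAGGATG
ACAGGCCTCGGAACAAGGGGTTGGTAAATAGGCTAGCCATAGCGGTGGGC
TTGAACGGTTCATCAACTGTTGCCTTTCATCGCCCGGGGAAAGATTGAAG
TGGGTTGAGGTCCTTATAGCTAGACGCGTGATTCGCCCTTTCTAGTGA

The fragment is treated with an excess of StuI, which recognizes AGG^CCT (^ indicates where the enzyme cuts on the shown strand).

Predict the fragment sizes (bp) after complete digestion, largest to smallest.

143, 59, 46 bp

StuI sites (AGGCCT) start at positions 57, 103.
StuI cuts after base 3 of each site, so after positions 59, 105.
Linear molecule, 2 cuts → 3 fragments:
  1–59 → 59 bp
  60–105 → 46 bp
  106–248 → 143 bp
Sorted largest to smallest: 143, 59, 46 bp.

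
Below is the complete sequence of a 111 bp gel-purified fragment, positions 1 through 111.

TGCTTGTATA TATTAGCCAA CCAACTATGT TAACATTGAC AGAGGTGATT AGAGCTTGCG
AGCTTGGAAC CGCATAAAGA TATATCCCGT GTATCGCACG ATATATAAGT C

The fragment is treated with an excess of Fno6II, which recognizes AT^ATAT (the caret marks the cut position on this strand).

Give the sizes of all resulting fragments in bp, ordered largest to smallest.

Fno6II sites (ATATAT) start at positions 8, 80, 101.
Fno6II cuts after base 2 of each site, so after positions 9, 81, 102.
Linear molecule, 3 cuts → 4 fragments:
  1–9 → 9 bp
  10–81 → 72 bp
  82–102 → 21 bp
  103–111 → 9 bp
Sorted largest to smallest: 72, 21, 9, 9 bp.

72, 21, 9, 9 bp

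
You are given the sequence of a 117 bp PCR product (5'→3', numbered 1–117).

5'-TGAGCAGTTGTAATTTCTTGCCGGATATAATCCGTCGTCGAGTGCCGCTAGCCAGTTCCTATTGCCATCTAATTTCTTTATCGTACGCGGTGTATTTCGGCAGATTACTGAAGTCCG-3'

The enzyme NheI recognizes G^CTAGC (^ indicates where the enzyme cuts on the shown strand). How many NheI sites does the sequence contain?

1

GCTAGC occurs starting at position 47.
NheI cuts at 1 site.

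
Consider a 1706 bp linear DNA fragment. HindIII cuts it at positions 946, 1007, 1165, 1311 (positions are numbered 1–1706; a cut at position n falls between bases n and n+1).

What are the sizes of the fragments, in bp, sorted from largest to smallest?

946, 395, 158, 146, 61 bp

Linear molecule, 4 cuts → 5 fragments:
  946 − 0 = 946 bp
  1007 − 946 = 61 bp
  1165 − 1007 = 158 bp
  1311 − 1165 = 146 bp
  1706 − 1311 = 395 bp
Sorted largest to smallest: 946, 395, 158, 146, 61 bp.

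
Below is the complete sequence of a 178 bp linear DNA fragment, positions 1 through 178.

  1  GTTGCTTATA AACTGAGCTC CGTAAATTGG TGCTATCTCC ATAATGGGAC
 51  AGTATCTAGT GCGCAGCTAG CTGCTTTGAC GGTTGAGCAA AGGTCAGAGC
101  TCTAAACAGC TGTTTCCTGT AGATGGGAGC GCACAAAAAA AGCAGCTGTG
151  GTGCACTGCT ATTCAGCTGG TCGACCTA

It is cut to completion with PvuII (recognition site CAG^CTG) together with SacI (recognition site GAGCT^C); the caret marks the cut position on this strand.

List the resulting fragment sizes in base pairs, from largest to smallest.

PvuII sites (CAGCTG) start at positions 107, 143, 164.
PvuII cuts after base 3 of each site, so after positions 109, 145, 166.
SacI sites (GAGCTC) start at positions 15, 97.
SacI cuts after base 5 of each site (before the last base), so after positions 19, 101.
Combined cut positions: 19, 101, 109, 145, 166.
Linear molecule, 5 cuts → 6 fragments:
  1–19 → 19 bp
  20–101 → 82 bp
  102–109 → 8 bp
  110–145 → 36 bp
  146–166 → 21 bp
  167–178 → 12 bp
Sorted largest to smallest: 82, 36, 21, 19, 12, 8 bp.

82, 36, 21, 19, 12, 8 bp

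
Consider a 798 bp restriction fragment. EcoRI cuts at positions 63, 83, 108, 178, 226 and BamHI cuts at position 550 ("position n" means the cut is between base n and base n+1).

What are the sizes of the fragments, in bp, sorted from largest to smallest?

Combined cut positions (sorted): 63, 83, 108, 178, 226, 550.
Linear molecule, 6 cuts → 7 fragments:
  63 − 0 = 63 bp
  83 − 63 = 20 bp
  108 − 83 = 25 bp
  178 − 108 = 70 bp
  226 − 178 = 48 bp
  550 − 226 = 324 bp
  798 − 550 = 248 bp
Sorted largest to smallest: 324, 248, 70, 63, 48, 25, 20 bp.

324, 248, 70, 63, 48, 25, 20 bp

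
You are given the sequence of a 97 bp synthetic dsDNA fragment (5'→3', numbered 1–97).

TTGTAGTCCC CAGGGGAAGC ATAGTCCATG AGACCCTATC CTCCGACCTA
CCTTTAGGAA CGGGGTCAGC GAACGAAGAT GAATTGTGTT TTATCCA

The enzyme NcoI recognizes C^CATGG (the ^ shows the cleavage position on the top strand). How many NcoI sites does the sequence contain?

No occurrence of CCATGG is present in the sequence.
NcoI does not cut: 0 sites.

0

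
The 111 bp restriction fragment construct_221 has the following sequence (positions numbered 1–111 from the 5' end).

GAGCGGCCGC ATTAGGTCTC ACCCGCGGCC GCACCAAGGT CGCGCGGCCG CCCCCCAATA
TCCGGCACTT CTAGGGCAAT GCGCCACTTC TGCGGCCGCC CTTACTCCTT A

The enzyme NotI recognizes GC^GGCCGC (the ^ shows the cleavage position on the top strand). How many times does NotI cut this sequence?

GCGGCCGC occurs starting at positions 3, 25, 44, 92.
NotI cuts at 4 sites.

4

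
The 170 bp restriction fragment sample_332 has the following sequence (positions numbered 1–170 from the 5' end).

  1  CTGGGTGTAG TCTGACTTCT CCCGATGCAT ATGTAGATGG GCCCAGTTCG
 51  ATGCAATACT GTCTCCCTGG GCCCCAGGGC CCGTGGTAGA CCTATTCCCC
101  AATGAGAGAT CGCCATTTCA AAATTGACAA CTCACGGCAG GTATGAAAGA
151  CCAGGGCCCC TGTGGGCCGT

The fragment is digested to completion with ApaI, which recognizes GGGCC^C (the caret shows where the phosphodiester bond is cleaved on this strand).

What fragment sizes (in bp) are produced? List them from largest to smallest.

ApaI sites (GGGCCC) start at positions 39, 69, 77, 154.
ApaI cuts after base 5 of each site (before the last base), so after positions 43, 73, 81, 158.
Linear molecule, 4 cuts → 5 fragments:
  1–43 → 43 bp
  44–73 → 30 bp
  74–81 → 8 bp
  82–158 → 77 bp
  159–170 → 12 bp
Sorted largest to smallest: 77, 43, 30, 12, 8 bp.

77, 43, 30, 12, 8 bp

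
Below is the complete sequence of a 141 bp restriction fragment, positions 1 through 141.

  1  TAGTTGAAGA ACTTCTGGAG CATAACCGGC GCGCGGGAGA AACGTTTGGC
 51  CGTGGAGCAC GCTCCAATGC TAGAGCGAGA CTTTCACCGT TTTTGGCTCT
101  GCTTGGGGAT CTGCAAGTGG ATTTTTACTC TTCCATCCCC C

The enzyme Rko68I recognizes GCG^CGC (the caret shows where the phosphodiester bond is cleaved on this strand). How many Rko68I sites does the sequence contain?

1

GCGCGC occurs starting at position 29.
Rko68I cuts at 1 site.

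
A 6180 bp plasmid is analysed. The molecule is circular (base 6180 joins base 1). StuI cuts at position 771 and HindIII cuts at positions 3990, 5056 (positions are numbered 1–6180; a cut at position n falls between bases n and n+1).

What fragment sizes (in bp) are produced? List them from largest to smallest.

3219, 1895, 1066 bp

Combined cut positions (sorted): 771, 3990, 5056.
Circular molecule, 3 cuts → 3 fragments:
  3990 − 771 = 3219 bp
  5056 − 3990 = 1066 bp
  wrap: 6180 − 5056 + 771 = 1895 bp
Sorted largest to smallest: 3219, 1895, 1066 bp.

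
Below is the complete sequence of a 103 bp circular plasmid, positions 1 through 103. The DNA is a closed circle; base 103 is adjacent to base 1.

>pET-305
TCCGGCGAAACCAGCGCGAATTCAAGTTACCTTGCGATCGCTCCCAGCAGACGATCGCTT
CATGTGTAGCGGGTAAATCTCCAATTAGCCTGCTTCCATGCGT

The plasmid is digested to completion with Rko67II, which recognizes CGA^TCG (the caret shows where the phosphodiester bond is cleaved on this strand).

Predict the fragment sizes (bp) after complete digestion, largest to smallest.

Rko67II sites (CGATCG) start at positions 35, 52.
Rko67II cuts after base 3 of each site, so after positions 37, 54.
Circular molecule, 2 cuts → 2 fragments:
  38–54 → 17 bp
  55–103 then 1–37 → 49 + 37 = 86 bp
Sorted largest to smallest: 86, 17 bp.

86, 17 bp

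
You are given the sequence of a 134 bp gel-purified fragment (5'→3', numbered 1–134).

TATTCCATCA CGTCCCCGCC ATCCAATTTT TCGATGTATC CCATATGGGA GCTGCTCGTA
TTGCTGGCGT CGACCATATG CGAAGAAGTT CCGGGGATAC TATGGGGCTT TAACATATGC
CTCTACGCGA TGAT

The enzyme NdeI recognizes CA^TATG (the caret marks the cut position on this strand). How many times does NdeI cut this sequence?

CATATG occurs starting at positions 42, 75, 114.
NdeI cuts at 3 sites.

3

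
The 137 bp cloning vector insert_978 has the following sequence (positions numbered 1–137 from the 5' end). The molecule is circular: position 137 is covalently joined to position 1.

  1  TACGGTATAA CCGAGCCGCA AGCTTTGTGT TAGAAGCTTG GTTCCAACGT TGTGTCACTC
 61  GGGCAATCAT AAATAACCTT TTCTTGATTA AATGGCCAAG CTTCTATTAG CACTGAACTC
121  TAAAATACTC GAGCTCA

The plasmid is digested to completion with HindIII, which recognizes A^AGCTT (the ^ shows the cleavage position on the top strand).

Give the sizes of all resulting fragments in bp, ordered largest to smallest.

HindIII sites (AAGCTT) start at positions 20, 34, 98.
HindIII cuts after the first base of each site, so after positions 20, 34, 98.
Circular molecule, 3 cuts → 3 fragments:
  21–34 → 14 bp
  35–98 → 64 bp
  99–137 then 1–20 → 39 + 20 = 59 bp
Sorted largest to smallest: 64, 59, 14 bp.

64, 59, 14 bp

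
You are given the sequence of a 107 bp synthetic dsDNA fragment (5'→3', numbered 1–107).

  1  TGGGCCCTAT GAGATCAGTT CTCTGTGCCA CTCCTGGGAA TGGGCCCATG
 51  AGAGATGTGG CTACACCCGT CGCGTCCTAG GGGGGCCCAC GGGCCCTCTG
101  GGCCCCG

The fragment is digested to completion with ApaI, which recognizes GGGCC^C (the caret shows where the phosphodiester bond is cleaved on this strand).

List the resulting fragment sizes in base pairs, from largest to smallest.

41, 40, 9, 8, 6, 3 bp

ApaI sites (GGGCCC) start at positions 2, 42, 83, 91, 100.
ApaI cuts after base 5 of each site (before the last base), so after positions 6, 46, 87, 95, 104.
Linear molecule, 5 cuts → 6 fragments:
  1–6 → 6 bp
  7–46 → 40 bp
  47–87 → 41 bp
  88–95 → 8 bp
  96–104 → 9 bp
  105–107 → 3 bp
Sorted largest to smallest: 41, 40, 9, 8, 6, 3 bp.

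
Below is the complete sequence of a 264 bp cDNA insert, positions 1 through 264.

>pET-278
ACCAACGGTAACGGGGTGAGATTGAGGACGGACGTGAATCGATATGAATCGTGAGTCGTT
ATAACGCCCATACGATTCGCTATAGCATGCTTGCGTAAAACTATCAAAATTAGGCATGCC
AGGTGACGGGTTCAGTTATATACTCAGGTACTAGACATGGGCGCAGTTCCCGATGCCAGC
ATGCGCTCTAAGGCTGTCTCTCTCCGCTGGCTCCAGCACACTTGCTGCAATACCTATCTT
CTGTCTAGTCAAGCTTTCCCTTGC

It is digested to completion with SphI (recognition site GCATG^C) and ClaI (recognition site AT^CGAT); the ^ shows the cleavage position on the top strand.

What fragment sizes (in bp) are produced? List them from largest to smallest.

81, 65, 50, 39, 29 bp

SphI sites (GCATGC) start at positions 85, 114, 179.
SphI cuts after base 5 of each site (before the last base), so after positions 89, 118, 183.
The ClaI site (ATCGAT) starts at position 38.
ClaI cuts after base 2 of each site, so after position 39.
Combined cut positions: 39, 89, 118, 183.
Linear molecule, 4 cuts → 5 fragments:
  1–39 → 39 bp
  40–89 → 50 bp
  90–118 → 29 bp
  119–183 → 65 bp
  184–264 → 81 bp
Sorted largest to smallest: 81, 65, 50, 39, 29 bp.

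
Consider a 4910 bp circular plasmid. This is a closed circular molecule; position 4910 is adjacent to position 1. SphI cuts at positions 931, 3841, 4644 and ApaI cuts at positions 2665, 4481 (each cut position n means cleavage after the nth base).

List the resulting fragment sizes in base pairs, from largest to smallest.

1734, 1197, 1176, 640, 163 bp

Combined cut positions (sorted): 931, 2665, 3841, 4481, 4644.
Circular molecule, 5 cuts → 5 fragments:
  2665 − 931 = 1734 bp
  3841 − 2665 = 1176 bp
  4481 − 3841 = 640 bp
  4644 − 4481 = 163 bp
  wrap: 4910 − 4644 + 931 = 1197 bp
Sorted largest to smallest: 1734, 1197, 1176, 640, 163 bp.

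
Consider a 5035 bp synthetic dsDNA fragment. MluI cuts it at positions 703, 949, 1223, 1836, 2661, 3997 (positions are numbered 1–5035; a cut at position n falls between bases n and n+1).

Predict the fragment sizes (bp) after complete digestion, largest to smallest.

1336, 1038, 825, 703, 613, 274, 246 bp

Linear molecule, 6 cuts → 7 fragments:
  703 − 0 = 703 bp
  949 − 703 = 246 bp
  1223 − 949 = 274 bp
  1836 − 1223 = 613 bp
  2661 − 1836 = 825 bp
  3997 − 2661 = 1336 bp
  5035 − 3997 = 1038 bp
Sorted largest to smallest: 1336, 1038, 825, 703, 613, 274, 246 bp.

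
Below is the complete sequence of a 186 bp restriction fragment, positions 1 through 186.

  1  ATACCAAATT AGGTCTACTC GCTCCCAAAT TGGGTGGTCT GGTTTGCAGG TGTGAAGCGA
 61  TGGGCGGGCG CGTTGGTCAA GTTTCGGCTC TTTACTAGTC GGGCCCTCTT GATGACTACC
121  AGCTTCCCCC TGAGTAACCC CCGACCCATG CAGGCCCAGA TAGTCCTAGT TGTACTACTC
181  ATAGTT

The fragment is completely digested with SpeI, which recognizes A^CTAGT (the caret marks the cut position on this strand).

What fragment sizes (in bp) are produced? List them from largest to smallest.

94, 92 bp

The SpeI site (ACTAGT) starts at position 94.
SpeI cuts after the first base of each site, so after position 94.
Linear molecule, 1 cut → 2 fragments:
  1–94 → 94 bp
  95–186 → 92 bp
Sorted largest to smallest: 94, 92 bp.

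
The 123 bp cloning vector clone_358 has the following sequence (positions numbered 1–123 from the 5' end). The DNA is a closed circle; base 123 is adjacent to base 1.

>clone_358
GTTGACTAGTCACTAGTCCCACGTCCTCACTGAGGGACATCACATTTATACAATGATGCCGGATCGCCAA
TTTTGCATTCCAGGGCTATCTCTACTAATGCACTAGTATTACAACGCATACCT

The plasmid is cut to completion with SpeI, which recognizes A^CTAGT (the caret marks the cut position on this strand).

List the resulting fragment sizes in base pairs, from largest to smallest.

SpeI sites (ACTAGT) start at positions 5, 12, 102.
SpeI cuts after the first base of each site, so after positions 5, 12, 102.
Circular molecule, 3 cuts → 3 fragments:
  6–12 → 7 bp
  13–102 → 90 bp
  103–123 then 1–5 → 21 + 5 = 26 bp
Sorted largest to smallest: 90, 26, 7 bp.

90, 26, 7 bp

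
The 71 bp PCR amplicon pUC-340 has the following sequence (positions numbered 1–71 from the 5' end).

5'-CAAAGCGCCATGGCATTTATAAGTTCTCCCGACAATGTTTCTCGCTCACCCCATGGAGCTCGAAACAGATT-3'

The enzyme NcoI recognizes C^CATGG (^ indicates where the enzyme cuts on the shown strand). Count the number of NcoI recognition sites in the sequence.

CCATGG occurs starting at positions 8, 51.
NcoI cuts at 2 sites.

2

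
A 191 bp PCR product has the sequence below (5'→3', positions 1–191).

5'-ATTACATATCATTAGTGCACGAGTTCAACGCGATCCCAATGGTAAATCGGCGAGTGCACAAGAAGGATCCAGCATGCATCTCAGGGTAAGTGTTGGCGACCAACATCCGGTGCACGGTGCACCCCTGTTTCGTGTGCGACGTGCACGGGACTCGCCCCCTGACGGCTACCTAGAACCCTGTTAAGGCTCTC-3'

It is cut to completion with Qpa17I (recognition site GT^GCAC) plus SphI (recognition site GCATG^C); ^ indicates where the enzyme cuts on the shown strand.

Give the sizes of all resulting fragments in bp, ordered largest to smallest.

Qpa17I sites (GTGCAC) start at positions 15, 54, 110, 117, 141.
Qpa17I cuts after base 2 of each site, so after positions 16, 55, 111, 118, 142.
The SphI site (GCATGC) starts at position 72.
SphI cuts after base 5 of each site (before the last base), so after position 76.
Combined cut positions: 16, 55, 76, 111, 118, 142.
Linear molecule, 6 cuts → 7 fragments:
  1–16 → 16 bp
  17–55 → 39 bp
  56–76 → 21 bp
  77–111 → 35 bp
  112–118 → 7 bp
  119–142 → 24 bp
  143–191 → 49 bp
Sorted largest to smallest: 49, 39, 35, 24, 21, 16, 7 bp.

49, 39, 35, 24, 21, 16, 7 bp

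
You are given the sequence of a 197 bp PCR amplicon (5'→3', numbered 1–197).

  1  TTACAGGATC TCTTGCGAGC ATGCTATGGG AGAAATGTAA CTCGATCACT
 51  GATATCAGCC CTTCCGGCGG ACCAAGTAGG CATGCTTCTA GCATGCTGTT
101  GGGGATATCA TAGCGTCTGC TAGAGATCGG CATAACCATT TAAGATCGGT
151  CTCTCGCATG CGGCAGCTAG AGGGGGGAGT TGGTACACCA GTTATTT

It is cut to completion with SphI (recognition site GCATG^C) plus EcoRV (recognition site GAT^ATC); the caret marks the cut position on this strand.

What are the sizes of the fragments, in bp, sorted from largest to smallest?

54, 37, 31, 30, 23, 11, 11 bp

SphI sites (GCATGC) start at positions 19, 80, 91, 156.
SphI cuts after base 5 of each site (before the last base), so after positions 23, 84, 95, 160.
EcoRV sites (GATATC) start at positions 51, 104.
EcoRV cuts after base 3 of each site, so after positions 53, 106.
Combined cut positions: 23, 53, 84, 95, 106, 160.
Linear molecule, 6 cuts → 7 fragments:
  1–23 → 23 bp
  24–53 → 30 bp
  54–84 → 31 bp
  85–95 → 11 bp
  96–106 → 11 bp
  107–160 → 54 bp
  161–197 → 37 bp
Sorted largest to smallest: 54, 37, 31, 30, 23, 11, 11 bp.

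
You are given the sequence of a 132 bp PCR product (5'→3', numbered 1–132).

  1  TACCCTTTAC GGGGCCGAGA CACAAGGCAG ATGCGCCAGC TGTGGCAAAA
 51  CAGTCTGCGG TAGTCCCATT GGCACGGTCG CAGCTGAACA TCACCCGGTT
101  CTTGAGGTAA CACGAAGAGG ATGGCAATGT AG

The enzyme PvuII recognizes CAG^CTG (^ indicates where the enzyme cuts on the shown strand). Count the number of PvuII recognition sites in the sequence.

CAGCTG occurs starting at positions 37, 81.
PvuII cuts at 2 sites.

2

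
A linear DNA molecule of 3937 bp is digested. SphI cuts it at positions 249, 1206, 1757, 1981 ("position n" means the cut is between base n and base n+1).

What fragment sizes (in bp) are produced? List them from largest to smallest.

1956, 957, 551, 249, 224 bp

Linear molecule, 4 cuts → 5 fragments:
  249 − 0 = 249 bp
  1206 − 249 = 957 bp
  1757 − 1206 = 551 bp
  1981 − 1757 = 224 bp
  3937 − 1981 = 1956 bp
Sorted largest to smallest: 1956, 957, 551, 249, 224 bp.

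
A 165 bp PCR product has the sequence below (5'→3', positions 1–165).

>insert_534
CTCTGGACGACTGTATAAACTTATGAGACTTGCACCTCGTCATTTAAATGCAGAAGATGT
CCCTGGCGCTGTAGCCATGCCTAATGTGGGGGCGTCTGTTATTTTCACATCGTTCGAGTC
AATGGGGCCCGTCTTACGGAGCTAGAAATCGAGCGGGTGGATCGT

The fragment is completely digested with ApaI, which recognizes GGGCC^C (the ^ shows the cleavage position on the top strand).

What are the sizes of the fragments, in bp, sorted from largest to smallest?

129, 36 bp

The ApaI site (GGGCCC) starts at position 125.
ApaI cuts after base 5 of each site (before the last base), so after position 129.
Linear molecule, 1 cut → 2 fragments:
  1–129 → 129 bp
  130–165 → 36 bp
Sorted largest to smallest: 129, 36 bp.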